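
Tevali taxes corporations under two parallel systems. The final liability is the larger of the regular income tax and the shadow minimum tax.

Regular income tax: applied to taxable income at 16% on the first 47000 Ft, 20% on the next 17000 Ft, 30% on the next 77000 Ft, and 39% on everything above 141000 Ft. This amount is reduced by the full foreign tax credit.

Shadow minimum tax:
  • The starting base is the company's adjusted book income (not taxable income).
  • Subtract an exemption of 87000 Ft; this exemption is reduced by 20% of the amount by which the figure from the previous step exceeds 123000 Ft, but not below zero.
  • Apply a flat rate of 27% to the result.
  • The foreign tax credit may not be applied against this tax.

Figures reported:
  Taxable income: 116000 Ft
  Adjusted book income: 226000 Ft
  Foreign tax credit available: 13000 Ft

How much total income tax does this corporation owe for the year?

43092 Ft

Shadow minimum tax:
  Base (adjusted book income): 226000 Ft
  Exemption: 87000 Ft − 20% × (226000 Ft − 123000 Ft) = 87000 Ft − 20600 Ft = 66400 Ft
  Base: 226000 Ft − 66400 Ft = 159600 Ft
  159600 Ft × 27% = 43092 Ft

Regular income tax:
  47000 Ft × 16% = 7520 Ft
  17000 Ft × 20% = 3400 Ft
  52000 Ft × 30% = 15600 Ft
  → 26520 Ft
  Less foreign tax credit 13000 Ft → 13520 Ft

43092 Ft > 13520 Ft, so the shadow minimum tax is the binding amount.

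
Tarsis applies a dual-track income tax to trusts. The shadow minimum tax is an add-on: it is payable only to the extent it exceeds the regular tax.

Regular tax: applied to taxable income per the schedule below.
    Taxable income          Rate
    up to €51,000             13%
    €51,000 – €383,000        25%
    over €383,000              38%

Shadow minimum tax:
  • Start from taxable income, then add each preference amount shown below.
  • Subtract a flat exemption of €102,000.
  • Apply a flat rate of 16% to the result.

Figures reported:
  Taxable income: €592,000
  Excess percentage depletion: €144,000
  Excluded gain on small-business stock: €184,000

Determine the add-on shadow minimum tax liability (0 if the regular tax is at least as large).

Shadow minimum tax:
  Adjusted income: €592,000 + €144,000 + €184,000 = €920,000
  Less exemption €102,000 → base €818,000
  €818,000 × 16% = €130,880

Regular tax:
  €51,000 × 13% = €6,630
  €332,000 × 25% = €83,000
  €209,000 × 38% = €79,420
  → €169,050

€130,880 ≤ €169,050, so no add-on is due.

€0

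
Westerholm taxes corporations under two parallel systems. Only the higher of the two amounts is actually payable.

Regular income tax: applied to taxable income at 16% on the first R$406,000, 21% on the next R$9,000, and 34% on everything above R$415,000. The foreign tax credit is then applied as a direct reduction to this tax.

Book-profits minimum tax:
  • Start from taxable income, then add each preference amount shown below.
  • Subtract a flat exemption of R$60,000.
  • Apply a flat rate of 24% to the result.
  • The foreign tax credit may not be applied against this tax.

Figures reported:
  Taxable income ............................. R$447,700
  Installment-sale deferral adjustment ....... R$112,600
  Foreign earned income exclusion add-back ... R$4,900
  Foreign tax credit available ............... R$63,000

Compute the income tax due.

R$121,248

Regular income tax:
  R$406,000 × 16% = R$64,960
  R$9,000 × 21% = R$1,890
  R$32,700 × 34% = R$11,118
  → R$77,968
  Less foreign tax credit R$63,000 → R$14,968

Book-profits minimum tax:
  Adjusted income: R$447,700 + R$112,600 + R$4,900 = R$565,200
  Less exemption R$60,000 → base R$505,200
  R$505,200 × 24% = R$121,248

R$121,248 > R$14,968, so the book-profits minimum tax is the binding amount.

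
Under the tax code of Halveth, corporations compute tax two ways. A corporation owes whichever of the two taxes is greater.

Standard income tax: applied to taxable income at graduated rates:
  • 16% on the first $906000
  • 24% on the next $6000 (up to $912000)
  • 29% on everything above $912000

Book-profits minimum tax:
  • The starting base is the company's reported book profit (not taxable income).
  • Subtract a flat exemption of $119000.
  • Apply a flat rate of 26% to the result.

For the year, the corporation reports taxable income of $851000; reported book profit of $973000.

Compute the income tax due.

$222040

Book-profits minimum tax:
  Base (reported book profit): $973000
  Less exemption $119000 → base $854000
  $854000 × 26% = $222040

Standard income tax:
  $851000 × 16% = $136160

$222040 > $136160, so the book-profits minimum tax is the binding amount.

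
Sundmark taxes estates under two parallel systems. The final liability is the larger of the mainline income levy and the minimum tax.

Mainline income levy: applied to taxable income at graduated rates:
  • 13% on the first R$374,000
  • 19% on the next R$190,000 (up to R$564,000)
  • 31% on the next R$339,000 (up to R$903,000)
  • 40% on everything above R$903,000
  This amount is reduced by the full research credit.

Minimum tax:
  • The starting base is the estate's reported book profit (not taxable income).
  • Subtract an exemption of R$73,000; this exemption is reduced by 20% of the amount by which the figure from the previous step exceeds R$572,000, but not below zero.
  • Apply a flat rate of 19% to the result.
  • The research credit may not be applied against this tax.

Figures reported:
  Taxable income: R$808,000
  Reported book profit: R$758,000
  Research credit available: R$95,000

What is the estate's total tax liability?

Mainline income levy:
  R$374,000 × 13% = R$48,620
  R$190,000 × 19% = R$36,100
  R$244,000 × 31% = R$75,640
  → R$160,360
  Less research credit R$95,000 → R$65,360

Minimum tax:
  Base (reported book profit): R$758,000
  Exemption: R$73,000 − 20% × (R$758,000 − R$572,000) = R$73,000 − R$37,200 = R$35,800
  Base: R$758,000 − R$35,800 = R$722,200
  R$722,200 × 19% = R$137,218

R$137,218 > R$65,360, so the minimum tax is the binding amount.

R$137,218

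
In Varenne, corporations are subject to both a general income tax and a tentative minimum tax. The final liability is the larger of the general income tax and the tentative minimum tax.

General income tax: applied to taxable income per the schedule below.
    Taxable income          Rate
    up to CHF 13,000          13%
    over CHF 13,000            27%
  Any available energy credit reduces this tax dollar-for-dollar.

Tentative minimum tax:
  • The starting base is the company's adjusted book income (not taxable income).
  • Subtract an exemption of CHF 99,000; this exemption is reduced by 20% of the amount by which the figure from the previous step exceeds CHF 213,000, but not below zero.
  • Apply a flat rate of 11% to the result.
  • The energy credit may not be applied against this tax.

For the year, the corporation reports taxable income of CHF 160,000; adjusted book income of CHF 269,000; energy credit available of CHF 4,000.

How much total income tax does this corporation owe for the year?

CHF 37,380

General income tax:
  CHF 13,000 × 13% = CHF 1,690
  CHF 147,000 × 27% = CHF 39,690
  → CHF 41,380
  Less energy credit CHF 4,000 → CHF 37,380

Tentative minimum tax:
  Base (adjusted book income): CHF 269,000
  Exemption: CHF 99,000 − 20% × (CHF 269,000 − CHF 213,000) = CHF 99,000 − CHF 11,200 = CHF 87,800
  Base: CHF 269,000 − CHF 87,800 = CHF 181,200
  CHF 181,200 × 11% = CHF 19,932

CHF 37,380 > CHF 19,932, so the general income tax governs.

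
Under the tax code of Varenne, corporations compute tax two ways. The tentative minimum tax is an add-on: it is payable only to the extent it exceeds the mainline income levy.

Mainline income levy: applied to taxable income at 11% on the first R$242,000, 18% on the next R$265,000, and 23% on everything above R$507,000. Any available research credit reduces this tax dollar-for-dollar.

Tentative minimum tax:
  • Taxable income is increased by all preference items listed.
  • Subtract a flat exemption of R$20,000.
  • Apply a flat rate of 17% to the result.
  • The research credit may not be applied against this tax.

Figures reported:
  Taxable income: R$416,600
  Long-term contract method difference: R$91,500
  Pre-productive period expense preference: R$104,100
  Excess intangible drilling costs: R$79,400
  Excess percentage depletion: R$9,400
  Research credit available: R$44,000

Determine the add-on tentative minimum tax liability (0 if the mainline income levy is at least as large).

R$101,722

Tentative minimum tax:
  Adjusted income: R$416,600 + R$91,500 + R$104,100 + R$79,400 + R$9,400 = R$701,000
  Less exemption R$20,000 → base R$681,000
  R$681,000 × 17% = R$115,770

Mainline income levy:
  R$242,000 × 11% = R$26,620
  R$174,600 × 18% = R$31,428
  → R$58,048
  Less research credit R$44,000 → R$14,048

Excess of tentative minimum tax over mainline income levy: R$115,770 − R$14,048 = R$101,722.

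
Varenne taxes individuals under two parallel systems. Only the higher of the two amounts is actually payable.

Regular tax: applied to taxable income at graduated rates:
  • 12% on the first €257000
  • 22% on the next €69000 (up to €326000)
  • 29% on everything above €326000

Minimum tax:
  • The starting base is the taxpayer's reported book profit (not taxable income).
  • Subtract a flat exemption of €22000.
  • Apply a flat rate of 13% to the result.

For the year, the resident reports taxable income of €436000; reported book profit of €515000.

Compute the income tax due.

Regular tax:
  €257000 × 12% = €30840
  €69000 × 22% = €15180
  €110000 × 29% = €31900
  → €77920

Minimum tax:
  Base (reported book profit): €515000
  Less exemption €22000 → base €493000
  €493000 × 13% = €64090

€77920 > €64090, so the regular tax governs.

€77920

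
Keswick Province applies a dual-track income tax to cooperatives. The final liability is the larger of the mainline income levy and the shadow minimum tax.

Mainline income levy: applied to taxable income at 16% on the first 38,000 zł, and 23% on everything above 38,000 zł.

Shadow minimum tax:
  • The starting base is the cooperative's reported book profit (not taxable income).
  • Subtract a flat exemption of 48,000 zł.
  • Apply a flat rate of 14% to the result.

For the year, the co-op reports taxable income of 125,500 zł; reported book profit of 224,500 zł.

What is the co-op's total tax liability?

Shadow minimum tax:
  Base (reported book profit): 224,500 zł
  Less exemption 48,000 zł → base 176,500 zł
  176,500 zł × 14% = 24,710 zł

Mainline income levy:
  38,000 zł × 16% = 6,080 zł
  87,500 zł × 23% = 20,125 zł
  → 26,205 zł

26,205 zł > 24,710 zł, so the mainline income levy governs.

26,205 zł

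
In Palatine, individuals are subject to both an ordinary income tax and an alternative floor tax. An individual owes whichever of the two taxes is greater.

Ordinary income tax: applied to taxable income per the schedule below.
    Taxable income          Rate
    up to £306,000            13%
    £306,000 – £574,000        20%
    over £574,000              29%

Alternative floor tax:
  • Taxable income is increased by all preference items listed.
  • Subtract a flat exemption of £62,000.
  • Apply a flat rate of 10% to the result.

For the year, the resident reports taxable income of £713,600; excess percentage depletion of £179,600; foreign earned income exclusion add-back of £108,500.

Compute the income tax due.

£133,864

Alternative floor tax:
  Adjusted income: £713,600 + £179,600 + £108,500 = £1,001,700
  Less exemption £62,000 → base £939,700
  £939,700 × 10% = £93,970

Ordinary income tax:
  £306,000 × 13% = £39,780
  £268,000 × 20% = £53,600
  £139,600 × 29% = £40,484
  → £133,864

£133,864 > £93,970, so the ordinary income tax governs.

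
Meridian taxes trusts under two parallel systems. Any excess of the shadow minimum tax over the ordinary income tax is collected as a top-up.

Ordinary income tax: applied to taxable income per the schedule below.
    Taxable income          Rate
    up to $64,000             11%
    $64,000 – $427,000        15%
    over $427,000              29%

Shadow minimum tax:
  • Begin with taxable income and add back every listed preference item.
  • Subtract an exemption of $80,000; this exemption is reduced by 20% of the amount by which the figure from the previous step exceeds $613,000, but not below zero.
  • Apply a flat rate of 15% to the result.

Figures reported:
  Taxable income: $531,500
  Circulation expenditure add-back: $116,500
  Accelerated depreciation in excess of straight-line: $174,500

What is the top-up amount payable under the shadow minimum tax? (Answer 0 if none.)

$25,865

Ordinary income tax:
  $64,000 × 11% = $7,040
  $363,000 × 15% = $54,450
  $104,500 × 29% = $30,305
  → $91,795

Shadow minimum tax:
  Adjusted income: $531,500 + $116,500 + $174,500 = $822,500
  Exemption: $80,000 − 20% × ($822,500 − $613,000) = $80,000 − $41,900 = $38,100
  Base: $822,500 − $38,100 = $784,400
  $784,400 × 15% = $117,660

Excess of shadow minimum tax over ordinary income tax: $117,660 − $91,795 = $25,865.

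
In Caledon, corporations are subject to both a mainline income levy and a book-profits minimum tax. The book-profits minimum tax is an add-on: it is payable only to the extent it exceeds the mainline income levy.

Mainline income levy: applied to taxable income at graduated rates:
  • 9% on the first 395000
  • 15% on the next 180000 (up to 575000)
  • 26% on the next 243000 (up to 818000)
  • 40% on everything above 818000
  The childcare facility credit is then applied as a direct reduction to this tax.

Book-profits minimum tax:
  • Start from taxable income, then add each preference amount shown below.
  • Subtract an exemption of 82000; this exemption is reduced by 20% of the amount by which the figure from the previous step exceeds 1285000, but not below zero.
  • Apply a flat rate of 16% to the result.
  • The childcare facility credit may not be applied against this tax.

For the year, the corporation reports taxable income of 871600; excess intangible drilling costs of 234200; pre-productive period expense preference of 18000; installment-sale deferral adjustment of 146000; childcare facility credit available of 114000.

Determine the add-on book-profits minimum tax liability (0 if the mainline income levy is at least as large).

156878

Book-profits minimum tax:
  Adjusted income: 871600 + 234200 + 18000 + 146000 = 1269800
  Exemption: 1269800 ≤ 1285000, so full 82000 applies
  Base: 1269800 − 82000 = 1187800
  1187800 × 16% = 190048

Mainline income levy:
  395000 × 9% = 35550
  180000 × 15% = 27000
  243000 × 26% = 63180
  53600 × 40% = 21440
  → 147170
  Less childcare facility credit 114000 → 33170

Excess of book-profits minimum tax over mainline income levy: 190048 − 33170 = 156878.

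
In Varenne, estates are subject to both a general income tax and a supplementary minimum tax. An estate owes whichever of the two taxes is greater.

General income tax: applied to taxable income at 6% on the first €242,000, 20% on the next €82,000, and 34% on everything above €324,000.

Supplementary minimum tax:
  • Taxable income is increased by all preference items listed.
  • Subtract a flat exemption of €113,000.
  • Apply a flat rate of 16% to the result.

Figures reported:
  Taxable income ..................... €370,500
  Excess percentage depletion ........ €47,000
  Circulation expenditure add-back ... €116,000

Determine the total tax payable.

Supplementary minimum tax:
  Adjusted income: €370,500 + €47,000 + €116,000 = €533,500
  Less exemption €113,000 → base €420,500
  €420,500 × 16% = €67,280

General income tax:
  €242,000 × 6% = €14,520
  €82,000 × 20% = €16,400
  €46,500 × 34% = €15,810
  → €46,730

€67,280 > €46,730, so the supplementary minimum tax is the binding amount.

€67,280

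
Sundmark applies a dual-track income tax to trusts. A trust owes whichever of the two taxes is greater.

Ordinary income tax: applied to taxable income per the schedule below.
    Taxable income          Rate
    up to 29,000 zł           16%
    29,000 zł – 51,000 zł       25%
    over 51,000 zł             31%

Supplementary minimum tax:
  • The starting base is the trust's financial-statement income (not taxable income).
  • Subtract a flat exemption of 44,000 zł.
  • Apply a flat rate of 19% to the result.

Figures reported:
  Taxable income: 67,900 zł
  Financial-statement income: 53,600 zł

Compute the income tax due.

Ordinary income tax:
  29,000 zł × 16% = 4,640 zł
  22,000 zł × 25% = 5,500 zł
  16,900 zł × 31% = 5,239 zł
  → 15,379 zł

Supplementary minimum tax:
  Base (financial-statement income): 53,600 zł
  Less exemption 44,000 zł → base 9,600 zł
  9,600 zł × 19% = 1,824 zł

15,379 zł > 1,824 zł, so the ordinary income tax governs.

15,379 zł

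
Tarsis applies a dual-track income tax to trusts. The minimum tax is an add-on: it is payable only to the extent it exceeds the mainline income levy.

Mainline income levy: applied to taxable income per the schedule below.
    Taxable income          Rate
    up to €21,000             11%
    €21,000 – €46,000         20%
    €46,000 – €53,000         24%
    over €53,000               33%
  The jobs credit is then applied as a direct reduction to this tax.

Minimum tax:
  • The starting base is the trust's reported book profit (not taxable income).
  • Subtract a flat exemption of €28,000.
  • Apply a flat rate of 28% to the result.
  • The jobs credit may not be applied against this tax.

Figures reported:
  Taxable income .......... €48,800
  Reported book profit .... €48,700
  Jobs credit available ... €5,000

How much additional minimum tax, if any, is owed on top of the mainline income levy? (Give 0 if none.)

Mainline income levy:
  €21,000 × 11% = €2,310
  €25,000 × 20% = €5,000
  €2,800 × 24% = €672
  → €7,982
  Less jobs credit €5,000 → €2,982

Minimum tax:
  Base (reported book profit): €48,700
  Less exemption €28,000 → base €20,700
  €20,700 × 28% = €5,796

Excess of minimum tax over mainline income levy: €5,796 − €2,982 = €2,814.

€2,814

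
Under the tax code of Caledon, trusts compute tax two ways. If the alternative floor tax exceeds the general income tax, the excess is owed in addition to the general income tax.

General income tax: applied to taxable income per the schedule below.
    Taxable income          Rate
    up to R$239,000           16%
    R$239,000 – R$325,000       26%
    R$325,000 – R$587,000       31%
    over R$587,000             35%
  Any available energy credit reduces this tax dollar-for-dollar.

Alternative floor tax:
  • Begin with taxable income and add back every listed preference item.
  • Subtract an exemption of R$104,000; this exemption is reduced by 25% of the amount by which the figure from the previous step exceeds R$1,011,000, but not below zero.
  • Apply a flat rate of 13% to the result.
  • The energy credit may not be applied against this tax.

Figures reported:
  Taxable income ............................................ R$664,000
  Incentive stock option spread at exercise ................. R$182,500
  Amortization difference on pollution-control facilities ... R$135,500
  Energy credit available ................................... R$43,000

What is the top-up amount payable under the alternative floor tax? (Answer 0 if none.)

Alternative floor tax:
  Adjusted income: R$664,000 + R$182,500 + R$135,500 = R$982,000
  Exemption: R$982,000 ≤ R$1,011,000, so full R$104,000 applies
  Base: R$982,000 − R$104,000 = R$878,000
  R$878,000 × 13% = R$114,140

General income tax:
  R$239,000 × 16% = R$38,240
  R$86,000 × 26% = R$22,360
  R$262,000 × 31% = R$81,220
  R$77,000 × 35% = R$26,950
  → R$168,770
  Less energy credit R$43,000 → R$125,770

R$114,140 ≤ R$125,770, so no add-on is due.

R$0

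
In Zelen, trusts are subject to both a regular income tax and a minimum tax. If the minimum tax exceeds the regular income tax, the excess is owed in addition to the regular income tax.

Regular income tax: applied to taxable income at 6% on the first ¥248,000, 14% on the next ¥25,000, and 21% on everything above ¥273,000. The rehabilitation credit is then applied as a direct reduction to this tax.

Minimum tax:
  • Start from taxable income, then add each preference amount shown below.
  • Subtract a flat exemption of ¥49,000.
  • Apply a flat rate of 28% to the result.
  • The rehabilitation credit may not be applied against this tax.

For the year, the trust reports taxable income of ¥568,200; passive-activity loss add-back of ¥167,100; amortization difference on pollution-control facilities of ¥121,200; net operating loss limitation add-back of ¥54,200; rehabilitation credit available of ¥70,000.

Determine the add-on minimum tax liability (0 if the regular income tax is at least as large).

¥230,904

Regular income tax:
  ¥248,000 × 6% = ¥14,880
  ¥25,000 × 14% = ¥3,500
  ¥295,200 × 21% = ¥61,992
  → ¥80,372
  Less rehabilitation credit ¥70,000 → ¥10,372

Minimum tax:
  Adjusted income: ¥568,200 + ¥167,100 + ¥121,200 + ¥54,200 = ¥910,700
  Less exemption ¥49,000 → base ¥861,700
  ¥861,700 × 28% = ¥241,276

Excess of minimum tax over regular income tax: ¥241,276 − ¥10,372 = ¥230,904.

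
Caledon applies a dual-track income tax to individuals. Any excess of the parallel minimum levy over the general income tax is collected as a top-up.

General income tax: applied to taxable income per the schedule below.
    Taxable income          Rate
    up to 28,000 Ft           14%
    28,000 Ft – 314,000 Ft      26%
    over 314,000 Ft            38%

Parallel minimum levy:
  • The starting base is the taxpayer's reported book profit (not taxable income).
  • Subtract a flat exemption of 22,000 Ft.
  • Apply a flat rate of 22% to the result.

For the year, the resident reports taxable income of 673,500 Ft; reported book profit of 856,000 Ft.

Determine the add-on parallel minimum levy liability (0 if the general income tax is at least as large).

Parallel minimum levy:
  Base (reported book profit): 856,000 Ft
  Less exemption 22,000 Ft → base 834,000 Ft
  834,000 Ft × 22% = 183,480 Ft

General income tax:
  28,000 Ft × 14% = 3,920 Ft
  286,000 Ft × 26% = 74,360 Ft
  359,500 Ft × 38% = 136,610 Ft
  → 214,890 Ft

183,480 Ft ≤ 214,890 Ft, so no add-on is due.

0 Ft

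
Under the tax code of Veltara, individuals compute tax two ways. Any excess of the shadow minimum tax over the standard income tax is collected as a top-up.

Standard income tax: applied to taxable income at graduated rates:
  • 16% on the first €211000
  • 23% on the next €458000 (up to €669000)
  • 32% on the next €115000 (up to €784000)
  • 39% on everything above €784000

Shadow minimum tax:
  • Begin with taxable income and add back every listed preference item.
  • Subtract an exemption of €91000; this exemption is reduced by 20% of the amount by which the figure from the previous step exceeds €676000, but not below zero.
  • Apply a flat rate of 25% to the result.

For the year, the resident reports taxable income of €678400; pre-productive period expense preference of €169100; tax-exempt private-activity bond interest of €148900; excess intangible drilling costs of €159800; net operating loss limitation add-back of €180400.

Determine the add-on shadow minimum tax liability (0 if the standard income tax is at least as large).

€192042

Standard income tax:
  €211000 × 16% = €33760
  €458000 × 23% = €105340
  €9400 × 32% = €3008
  → €142108

Shadow minimum tax:
  Adjusted income: €678400 + €169100 + €148900 + €159800 + €180400 = €1336600
  Exemption: 20% × (€1336600 − €676000) = €132120 ≥ €91000, so the exemption is fully phased out
  Base: €1336600 − €0 = €1336600
  €1336600 × 25% = €334150

Excess of shadow minimum tax over standard income tax: €334150 − €142108 = €192042.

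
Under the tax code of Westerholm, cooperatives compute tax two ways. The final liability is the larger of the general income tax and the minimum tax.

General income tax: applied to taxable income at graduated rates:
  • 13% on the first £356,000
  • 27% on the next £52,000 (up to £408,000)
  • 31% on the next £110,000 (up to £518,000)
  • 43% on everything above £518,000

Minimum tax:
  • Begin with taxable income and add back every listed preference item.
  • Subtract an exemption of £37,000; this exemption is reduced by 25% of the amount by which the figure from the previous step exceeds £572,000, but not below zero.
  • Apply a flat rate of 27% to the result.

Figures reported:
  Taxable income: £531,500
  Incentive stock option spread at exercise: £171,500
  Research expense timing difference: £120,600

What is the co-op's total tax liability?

£222,372

Minimum tax:
  Adjusted income: £531,500 + £171,500 + £120,600 = £823,600
  Exemption: 25% × (£823,600 − £572,000) = £62,900 ≥ £37,000, so the exemption is fully phased out
  Base: £823,600 − £0 = £823,600
  £823,600 × 27% = £222,372

General income tax:
  £356,000 × 13% = £46,280
  £52,000 × 27% = £14,040
  £110,000 × 31% = £34,100
  £13,500 × 43% = £5,805
  → £100,225

£222,372 > £100,225, so the minimum tax is the binding amount.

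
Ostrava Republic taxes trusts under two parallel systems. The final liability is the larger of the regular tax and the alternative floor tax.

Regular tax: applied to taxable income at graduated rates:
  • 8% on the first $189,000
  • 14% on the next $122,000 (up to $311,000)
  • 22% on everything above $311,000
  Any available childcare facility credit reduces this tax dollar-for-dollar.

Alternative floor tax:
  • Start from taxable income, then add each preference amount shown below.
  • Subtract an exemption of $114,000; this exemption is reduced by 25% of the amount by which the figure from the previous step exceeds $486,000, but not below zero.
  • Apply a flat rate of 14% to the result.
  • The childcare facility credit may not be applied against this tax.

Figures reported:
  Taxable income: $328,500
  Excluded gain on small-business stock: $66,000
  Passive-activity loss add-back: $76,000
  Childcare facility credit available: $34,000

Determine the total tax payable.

Regular tax:
  $189,000 × 8% = $15,120
  $122,000 × 14% = $17,080
  $17,500 × 22% = $3,850
  → $36,050
  Less childcare facility credit $34,000 → $2,050

Alternative floor tax:
  Adjusted income: $328,500 + $66,000 + $76,000 = $470,500
  Exemption: $470,500 ≤ $486,000, so full $114,000 applies
  Base: $470,500 − $114,000 = $356,500
  $356,500 × 14% = $49,910

$49,910 > $2,050, so the alternative floor tax is the binding amount.

$49,910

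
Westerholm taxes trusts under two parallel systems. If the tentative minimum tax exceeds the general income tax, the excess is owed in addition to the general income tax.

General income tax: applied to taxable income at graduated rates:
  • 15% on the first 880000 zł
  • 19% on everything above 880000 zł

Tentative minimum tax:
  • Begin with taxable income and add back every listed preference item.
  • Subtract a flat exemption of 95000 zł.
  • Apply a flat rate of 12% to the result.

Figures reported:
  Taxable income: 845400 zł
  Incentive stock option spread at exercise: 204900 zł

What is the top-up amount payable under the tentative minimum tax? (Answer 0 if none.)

Tentative minimum tax:
  Adjusted income: 845400 zł + 204900 zł = 1050300 zł
  Less exemption 95000 zł → base 955300 zł
  955300 zł × 12% = 114636 zł

General income tax:
  845400 zł × 15% = 126810 zł

114636 zł ≤ 126810 zł, so no add-on is due.

0 zł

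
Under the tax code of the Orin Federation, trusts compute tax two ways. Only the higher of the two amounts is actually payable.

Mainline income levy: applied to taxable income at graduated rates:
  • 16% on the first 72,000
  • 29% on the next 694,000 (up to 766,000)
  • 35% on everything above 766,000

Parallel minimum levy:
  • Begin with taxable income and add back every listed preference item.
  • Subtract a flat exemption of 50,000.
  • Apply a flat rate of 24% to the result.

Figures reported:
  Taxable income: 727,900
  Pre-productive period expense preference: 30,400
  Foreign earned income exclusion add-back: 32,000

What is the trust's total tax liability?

201,731

Mainline income levy:
  72,000 × 16% = 11,520
  655,900 × 29% = 190,211
  → 201,731

Parallel minimum levy:
  Adjusted income: 727,900 + 30,400 + 32,000 = 790,300
  Less exemption 50,000 → base 740,300
  740,300 × 24% = 177,672

201,731 > 177,672, so the mainline income levy governs.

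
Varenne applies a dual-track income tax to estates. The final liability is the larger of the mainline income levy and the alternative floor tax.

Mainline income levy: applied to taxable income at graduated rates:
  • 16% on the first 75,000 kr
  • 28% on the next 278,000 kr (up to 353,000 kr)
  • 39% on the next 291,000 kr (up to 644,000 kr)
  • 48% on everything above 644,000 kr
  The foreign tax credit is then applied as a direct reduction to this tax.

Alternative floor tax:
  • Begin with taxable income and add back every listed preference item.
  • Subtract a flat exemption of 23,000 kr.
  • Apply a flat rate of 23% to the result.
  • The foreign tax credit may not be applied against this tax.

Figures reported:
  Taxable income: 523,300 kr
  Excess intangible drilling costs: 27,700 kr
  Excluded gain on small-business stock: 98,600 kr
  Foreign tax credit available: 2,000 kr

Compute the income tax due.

154,257 kr

Mainline income levy:
  75,000 kr × 16% = 12,000 kr
  278,000 kr × 28% = 77,840 kr
  170,300 kr × 39% = 66,417 kr
  → 156,257 kr
  Less foreign tax credit 2,000 kr → 154,257 kr

Alternative floor tax:
  Adjusted income: 523,300 kr + 27,700 kr + 98,600 kr = 649,600 kr
  Less exemption 23,000 kr → base 626,600 kr
  626,600 kr × 23% = 144,118 kr

154,257 kr > 144,118 kr, so the mainline income levy governs.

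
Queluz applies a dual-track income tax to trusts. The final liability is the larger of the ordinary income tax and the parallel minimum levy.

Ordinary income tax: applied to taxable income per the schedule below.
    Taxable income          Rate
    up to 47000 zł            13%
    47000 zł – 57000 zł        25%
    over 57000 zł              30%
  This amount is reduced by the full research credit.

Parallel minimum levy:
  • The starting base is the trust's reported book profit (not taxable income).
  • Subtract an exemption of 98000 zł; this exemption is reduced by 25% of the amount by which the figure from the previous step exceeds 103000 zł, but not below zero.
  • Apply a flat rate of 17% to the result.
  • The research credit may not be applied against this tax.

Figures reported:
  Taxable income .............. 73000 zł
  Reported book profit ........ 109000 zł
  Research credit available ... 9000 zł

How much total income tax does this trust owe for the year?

Ordinary income tax:
  47000 zł × 13% = 6110 zł
  10000 zł × 25% = 2500 zł
  16000 zł × 30% = 4800 zł
  → 13410 zł
  Less research credit 9000 zł → 4410 zł

Parallel minimum levy:
  Base (reported book profit): 109000 zł
  Exemption: 98000 zł − 25% × (109000 zł − 103000 zł) = 98000 zł − 1500 zł = 96500 zł
  Base: 109000 zł − 96500 zł = 12500 zł
  12500 zł × 17% = 2125 zł

4410 zł > 2125 zł, so the ordinary income tax governs.

4410 zł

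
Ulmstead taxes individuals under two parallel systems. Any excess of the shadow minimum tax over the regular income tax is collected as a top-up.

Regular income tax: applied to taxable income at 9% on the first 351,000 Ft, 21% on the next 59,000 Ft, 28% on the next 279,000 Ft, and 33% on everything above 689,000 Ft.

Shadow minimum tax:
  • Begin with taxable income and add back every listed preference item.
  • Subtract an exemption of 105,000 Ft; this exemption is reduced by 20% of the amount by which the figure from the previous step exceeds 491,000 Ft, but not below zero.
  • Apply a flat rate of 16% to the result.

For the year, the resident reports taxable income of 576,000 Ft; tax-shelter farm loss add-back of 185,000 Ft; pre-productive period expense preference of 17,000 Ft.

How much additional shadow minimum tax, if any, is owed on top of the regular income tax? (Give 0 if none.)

26,404 Ft

Shadow minimum tax:
  Adjusted income: 576,000 Ft + 185,000 Ft + 17,000 Ft = 778,000 Ft
  Exemption: 105,000 Ft − 20% × (778,000 Ft − 491,000 Ft) = 105,000 Ft − 57,400 Ft = 47,600 Ft
  Base: 778,000 Ft − 47,600 Ft = 730,400 Ft
  730,400 Ft × 16% = 116,864 Ft

Regular income tax:
  351,000 Ft × 9% = 31,590 Ft
  59,000 Ft × 21% = 12,390 Ft
  166,000 Ft × 28% = 46,480 Ft
  → 90,460 Ft

Excess of shadow minimum tax over regular income tax: 116,864 Ft − 90,460 Ft = 26,404 Ft.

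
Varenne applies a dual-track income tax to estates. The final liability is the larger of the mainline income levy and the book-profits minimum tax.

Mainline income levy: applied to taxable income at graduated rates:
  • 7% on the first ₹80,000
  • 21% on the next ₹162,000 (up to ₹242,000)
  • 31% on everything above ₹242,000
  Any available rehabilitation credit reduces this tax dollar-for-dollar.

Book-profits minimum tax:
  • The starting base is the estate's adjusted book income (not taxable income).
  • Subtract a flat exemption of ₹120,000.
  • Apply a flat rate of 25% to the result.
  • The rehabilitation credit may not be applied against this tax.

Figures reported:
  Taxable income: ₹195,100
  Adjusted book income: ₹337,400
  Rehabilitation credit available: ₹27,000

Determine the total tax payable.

₹54,350

Mainline income levy:
  ₹80,000 × 7% = ₹5,600
  ₹115,100 × 21% = ₹24,171
  → ₹29,771
  Less rehabilitation credit ₹27,000 → ₹2,771

Book-profits minimum tax:
  Base (adjusted book income): ₹337,400
  Less exemption ₹120,000 → base ₹217,400
  ₹217,400 × 25% = ₹54,350

₹54,350 > ₹2,771, so the book-profits minimum tax is the binding amount.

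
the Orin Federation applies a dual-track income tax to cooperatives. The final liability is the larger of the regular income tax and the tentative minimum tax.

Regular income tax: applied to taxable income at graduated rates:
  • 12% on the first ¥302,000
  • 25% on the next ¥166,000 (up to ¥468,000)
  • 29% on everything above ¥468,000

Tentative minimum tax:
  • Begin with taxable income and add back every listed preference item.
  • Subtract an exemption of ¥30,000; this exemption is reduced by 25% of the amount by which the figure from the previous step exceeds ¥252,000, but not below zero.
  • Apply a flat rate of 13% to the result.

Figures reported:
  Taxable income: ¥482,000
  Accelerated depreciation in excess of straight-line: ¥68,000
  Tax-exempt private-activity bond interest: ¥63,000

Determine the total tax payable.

¥81,800

Regular income tax:
  ¥302,000 × 12% = ¥36,240
  ¥166,000 × 25% = ¥41,500
  ¥14,000 × 29% = ¥4,060
  → ¥81,800

Tentative minimum tax:
  Adjusted income: ¥482,000 + ¥68,000 + ¥63,000 = ¥613,000
  Exemption: 25% × (¥613,000 − ¥252,000) = ¥90,250 ≥ ¥30,000, so the exemption is fully phased out
  Base: ¥613,000 − ¥0 = ¥613,000
  ¥613,000 × 13% = ¥79,690

¥81,800 > ¥79,690, so the regular income tax governs.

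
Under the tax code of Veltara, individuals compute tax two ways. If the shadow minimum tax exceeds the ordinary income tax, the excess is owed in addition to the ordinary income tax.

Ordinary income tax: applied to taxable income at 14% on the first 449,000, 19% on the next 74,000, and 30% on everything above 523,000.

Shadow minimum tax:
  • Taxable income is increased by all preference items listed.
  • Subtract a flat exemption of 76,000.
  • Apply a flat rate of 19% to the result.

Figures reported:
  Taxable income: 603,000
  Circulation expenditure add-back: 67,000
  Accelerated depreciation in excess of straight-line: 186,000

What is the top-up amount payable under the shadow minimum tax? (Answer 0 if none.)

Shadow minimum tax:
  Adjusted income: 603,000 + 67,000 + 186,000 = 856,000
  Less exemption 76,000 → base 780,000
  780,000 × 19% = 148,200

Ordinary income tax:
  449,000 × 14% = 62,860
  74,000 × 19% = 14,060
  80,000 × 30% = 24,000
  → 100,920

Excess of shadow minimum tax over ordinary income tax: 148,200 − 100,920 = 47,280.

47,280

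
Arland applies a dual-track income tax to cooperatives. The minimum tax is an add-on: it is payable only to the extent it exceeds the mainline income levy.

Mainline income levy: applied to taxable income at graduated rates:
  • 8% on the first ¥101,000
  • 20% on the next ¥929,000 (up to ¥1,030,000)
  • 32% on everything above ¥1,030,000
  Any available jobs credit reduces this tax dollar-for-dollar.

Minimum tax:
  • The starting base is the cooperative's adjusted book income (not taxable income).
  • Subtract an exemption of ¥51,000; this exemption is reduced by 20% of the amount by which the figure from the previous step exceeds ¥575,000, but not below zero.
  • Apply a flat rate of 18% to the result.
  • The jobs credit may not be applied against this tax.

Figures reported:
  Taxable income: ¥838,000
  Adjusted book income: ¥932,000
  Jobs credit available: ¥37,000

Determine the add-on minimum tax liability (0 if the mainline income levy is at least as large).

Mainline income levy:
  ¥101,000 × 8% = ¥8,080
  ¥737,000 × 20% = ¥147,400
  → ¥155,480
  Less jobs credit ¥37,000 → ¥118,480

Minimum tax:
  Base (adjusted book income): ¥932,000
  Exemption: 20% × (¥932,000 − ¥575,000) = ¥71,400 ≥ ¥51,000, so the exemption is fully phased out
  Base: ¥932,000 − ¥0 = ¥932,000
  ¥932,000 × 18% = ¥167,760

Excess of minimum tax over mainline income levy: ¥167,760 − ¥118,480 = ¥49,280.

¥49,280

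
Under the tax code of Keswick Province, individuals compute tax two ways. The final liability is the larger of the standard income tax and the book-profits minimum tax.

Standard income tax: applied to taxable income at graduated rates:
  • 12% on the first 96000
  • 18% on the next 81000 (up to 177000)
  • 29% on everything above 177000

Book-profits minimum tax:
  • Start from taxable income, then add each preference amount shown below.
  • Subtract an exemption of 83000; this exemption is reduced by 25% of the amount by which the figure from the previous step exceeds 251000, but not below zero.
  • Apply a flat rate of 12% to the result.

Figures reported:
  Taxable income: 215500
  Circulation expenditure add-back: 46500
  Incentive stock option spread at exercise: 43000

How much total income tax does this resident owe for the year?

Book-profits minimum tax:
  Adjusted income: 215500 + 46500 + 43000 = 305000
  Exemption: 83000 − 25% × (305000 − 251000) = 83000 − 13500 = 69500
  Base: 305000 − 69500 = 235500
  235500 × 12% = 28260

Standard income tax:
  96000 × 12% = 11520
  81000 × 18% = 14580
  38500 × 29% = 11165
  → 37265

37265 > 28260, so the standard income tax governs.

37265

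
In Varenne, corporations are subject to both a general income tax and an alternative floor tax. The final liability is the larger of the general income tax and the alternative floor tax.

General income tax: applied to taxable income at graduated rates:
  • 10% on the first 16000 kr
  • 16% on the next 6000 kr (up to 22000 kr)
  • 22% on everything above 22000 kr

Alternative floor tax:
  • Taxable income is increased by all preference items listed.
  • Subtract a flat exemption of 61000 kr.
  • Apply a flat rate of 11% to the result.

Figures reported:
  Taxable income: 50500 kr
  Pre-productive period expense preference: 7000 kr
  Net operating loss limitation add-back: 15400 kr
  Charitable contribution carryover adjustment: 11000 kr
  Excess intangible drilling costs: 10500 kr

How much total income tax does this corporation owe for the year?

General income tax:
  16000 kr × 10% = 1600 kr
  6000 kr × 16% = 960 kr
  28500 kr × 22% = 6270 kr
  → 8830 kr

Alternative floor tax:
  Adjusted income: 50500 kr + 7000 kr + 15400 kr + 11000 kr + 10500 kr = 94400 kr
  Less exemption 61000 kr → base 33400 kr
  33400 kr × 11% = 3674 kr

8830 kr > 3674 kr, so the general income tax governs.

8830 kr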